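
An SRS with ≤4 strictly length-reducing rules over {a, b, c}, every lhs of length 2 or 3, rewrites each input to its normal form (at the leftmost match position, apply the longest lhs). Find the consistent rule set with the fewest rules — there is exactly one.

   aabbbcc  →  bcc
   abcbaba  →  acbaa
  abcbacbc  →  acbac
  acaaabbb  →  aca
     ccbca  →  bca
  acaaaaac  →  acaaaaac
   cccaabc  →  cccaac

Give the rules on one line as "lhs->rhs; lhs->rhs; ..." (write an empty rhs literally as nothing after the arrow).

  | aabbbcc => abbcc => bcc
  | abcbaba => acbaba => acbaa
  | abcbacbc => acbacbc => acbabc => acbac
  | acaaabbb => acaabb => acab => aca

ab->a; abb->b; cbc->bc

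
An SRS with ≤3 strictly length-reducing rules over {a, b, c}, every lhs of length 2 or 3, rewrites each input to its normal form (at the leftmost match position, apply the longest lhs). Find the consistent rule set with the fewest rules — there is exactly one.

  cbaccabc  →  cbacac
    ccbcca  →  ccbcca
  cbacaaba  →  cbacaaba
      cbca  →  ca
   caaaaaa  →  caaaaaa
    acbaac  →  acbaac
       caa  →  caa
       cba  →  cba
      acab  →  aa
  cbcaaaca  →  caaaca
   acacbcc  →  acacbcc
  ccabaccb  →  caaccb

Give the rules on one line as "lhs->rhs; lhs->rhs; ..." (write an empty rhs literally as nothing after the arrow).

bca->a; cab->a

  | cbaccabc => cbacac
  | ccbcca
  | cbacaaba
  | cbca => ca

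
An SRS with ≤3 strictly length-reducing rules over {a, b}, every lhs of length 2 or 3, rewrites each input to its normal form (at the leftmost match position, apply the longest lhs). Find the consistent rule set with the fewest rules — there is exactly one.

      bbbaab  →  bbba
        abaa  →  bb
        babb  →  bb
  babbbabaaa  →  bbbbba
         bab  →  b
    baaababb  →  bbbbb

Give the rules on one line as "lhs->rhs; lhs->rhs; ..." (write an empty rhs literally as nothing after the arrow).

aaa->bb; ab->; aba->aa

  | bbbaab => bbba
  | abaa => aaa => bb
  | babb => bb
  | babbbabaaa => bbbabaaa => bbbaaaa => bbbbba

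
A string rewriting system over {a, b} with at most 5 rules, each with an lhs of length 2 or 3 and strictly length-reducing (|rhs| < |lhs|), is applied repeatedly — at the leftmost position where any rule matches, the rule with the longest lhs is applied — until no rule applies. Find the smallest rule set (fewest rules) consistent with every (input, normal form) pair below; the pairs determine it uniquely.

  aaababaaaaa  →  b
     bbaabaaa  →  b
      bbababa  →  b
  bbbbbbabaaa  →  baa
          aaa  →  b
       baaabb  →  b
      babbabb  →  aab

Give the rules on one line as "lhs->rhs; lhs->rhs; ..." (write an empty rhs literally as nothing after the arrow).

aaa->bb; bab->a; bb->b; bba->b

  | aaababaaaaa => bbbabaaaaa => bbabaaaaa => bbaaaaa => baaaa => bbba => bba => b
  | bbaabaaa => babaaa => aaaa => bba => b
  | bbababa => bbaba => bba => b
  | bbbbbbabaaa => bbbbbabaaa => bbbbabaaa => bbbabaaa => bbabaaa => bbaaa => baa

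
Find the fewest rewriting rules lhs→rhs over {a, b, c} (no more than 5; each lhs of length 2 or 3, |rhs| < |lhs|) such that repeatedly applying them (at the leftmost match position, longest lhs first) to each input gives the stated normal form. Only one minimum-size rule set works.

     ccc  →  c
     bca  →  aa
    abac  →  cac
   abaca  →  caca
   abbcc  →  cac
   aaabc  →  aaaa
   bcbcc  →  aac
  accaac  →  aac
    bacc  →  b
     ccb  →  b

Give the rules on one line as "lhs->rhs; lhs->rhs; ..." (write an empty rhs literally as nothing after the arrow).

aba->ca; acc->; bc->a; cc->

  | ccc => c
  | bca => aa
  | abac => cac
  | abaca => caca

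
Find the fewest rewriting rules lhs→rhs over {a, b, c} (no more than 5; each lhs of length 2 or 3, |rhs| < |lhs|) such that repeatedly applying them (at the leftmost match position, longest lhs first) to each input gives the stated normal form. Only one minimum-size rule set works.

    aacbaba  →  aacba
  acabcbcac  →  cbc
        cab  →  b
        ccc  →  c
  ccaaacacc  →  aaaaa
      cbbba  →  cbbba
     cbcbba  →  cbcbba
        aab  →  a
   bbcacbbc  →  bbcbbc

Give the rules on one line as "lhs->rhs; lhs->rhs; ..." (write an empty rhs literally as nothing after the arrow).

  | aacbaba => aacba
  | acabcbcac => abcbcac => cbcac => cbc
  | cab => b
  | ccc => c

ab->; ca->; cc->a; ccc->c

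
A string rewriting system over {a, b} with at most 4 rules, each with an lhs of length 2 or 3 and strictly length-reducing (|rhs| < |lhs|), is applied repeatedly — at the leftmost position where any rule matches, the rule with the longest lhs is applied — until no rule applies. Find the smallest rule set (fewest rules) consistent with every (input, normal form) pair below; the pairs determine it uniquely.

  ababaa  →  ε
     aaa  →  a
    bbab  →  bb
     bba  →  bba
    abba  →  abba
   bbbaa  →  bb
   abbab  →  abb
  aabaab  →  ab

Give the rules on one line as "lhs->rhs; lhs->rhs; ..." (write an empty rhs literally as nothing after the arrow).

  | ababaa => baa => ε
  | aaa => aa => a
  | bbab => bb
  | bba

aa->a; aba->; baa->; bab->b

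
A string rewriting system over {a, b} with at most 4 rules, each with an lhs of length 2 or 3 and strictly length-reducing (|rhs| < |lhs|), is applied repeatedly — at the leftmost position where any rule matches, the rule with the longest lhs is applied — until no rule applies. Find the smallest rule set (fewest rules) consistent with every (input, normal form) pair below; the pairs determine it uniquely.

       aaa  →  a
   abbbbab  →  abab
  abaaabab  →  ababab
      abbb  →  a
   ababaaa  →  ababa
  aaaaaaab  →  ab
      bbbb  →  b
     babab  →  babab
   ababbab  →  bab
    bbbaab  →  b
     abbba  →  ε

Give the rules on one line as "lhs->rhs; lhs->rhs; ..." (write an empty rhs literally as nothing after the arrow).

  | aaa => a
  | abbbbab => bbbab => abab
  | abaaabab => ababab
  | abbb => bb => a

aa->; abb->b; bb->a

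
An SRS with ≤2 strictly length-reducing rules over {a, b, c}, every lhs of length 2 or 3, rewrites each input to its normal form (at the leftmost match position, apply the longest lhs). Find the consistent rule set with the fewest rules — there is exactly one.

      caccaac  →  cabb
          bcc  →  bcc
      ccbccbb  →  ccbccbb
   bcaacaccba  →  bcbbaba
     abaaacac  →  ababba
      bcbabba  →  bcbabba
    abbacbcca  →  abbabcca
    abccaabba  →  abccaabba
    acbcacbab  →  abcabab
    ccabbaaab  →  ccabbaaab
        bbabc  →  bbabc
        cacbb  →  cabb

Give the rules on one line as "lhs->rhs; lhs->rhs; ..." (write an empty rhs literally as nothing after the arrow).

aac->bb; ac->a

  | caccaac => cacaac => caaac => cabb
  | bcc
  | ccbccbb
  | bcaacaccba => bcbbaccba => bcbbacba => bcbbaba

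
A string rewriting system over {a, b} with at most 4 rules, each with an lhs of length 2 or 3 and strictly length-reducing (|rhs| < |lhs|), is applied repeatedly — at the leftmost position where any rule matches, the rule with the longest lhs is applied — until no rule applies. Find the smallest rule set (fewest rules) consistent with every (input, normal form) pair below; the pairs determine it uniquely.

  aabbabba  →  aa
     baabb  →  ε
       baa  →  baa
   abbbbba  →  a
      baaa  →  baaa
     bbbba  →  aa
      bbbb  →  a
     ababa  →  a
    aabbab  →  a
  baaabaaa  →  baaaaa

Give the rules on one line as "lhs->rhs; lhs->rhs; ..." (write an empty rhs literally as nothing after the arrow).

  | aabbabba => abbabba => bbabba => aabba => abba => bba => aa
  | baabb => babb => bbb => ab => ε
  | baa
  | abbbbba => bbbbba => abbba => bbba => aba => a

ab->; abb->bb; bb->a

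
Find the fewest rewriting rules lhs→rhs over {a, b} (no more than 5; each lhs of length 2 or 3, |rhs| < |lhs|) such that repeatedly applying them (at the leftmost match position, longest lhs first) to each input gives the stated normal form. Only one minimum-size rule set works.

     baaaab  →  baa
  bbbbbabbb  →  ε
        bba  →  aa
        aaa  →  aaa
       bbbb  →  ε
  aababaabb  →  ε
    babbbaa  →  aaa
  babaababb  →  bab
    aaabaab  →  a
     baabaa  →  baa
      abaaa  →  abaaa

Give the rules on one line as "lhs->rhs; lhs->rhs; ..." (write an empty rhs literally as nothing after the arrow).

aab->; abb->; bb->; bba->aa

  | baaaab => baa
  | bbbbbabbb => bbbabbb => babbb => bb => ε
  | bba => aa
  | aaa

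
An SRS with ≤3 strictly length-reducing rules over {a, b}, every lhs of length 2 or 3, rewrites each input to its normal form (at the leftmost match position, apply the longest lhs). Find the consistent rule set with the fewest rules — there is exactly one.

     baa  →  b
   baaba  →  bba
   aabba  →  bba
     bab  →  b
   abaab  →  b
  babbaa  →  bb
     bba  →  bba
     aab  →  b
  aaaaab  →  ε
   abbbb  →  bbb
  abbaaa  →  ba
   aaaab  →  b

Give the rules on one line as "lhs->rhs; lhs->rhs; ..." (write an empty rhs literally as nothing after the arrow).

  | baa => b
  | baaba => bba
  | aabba => bba
  | bab => b

aa->; ab->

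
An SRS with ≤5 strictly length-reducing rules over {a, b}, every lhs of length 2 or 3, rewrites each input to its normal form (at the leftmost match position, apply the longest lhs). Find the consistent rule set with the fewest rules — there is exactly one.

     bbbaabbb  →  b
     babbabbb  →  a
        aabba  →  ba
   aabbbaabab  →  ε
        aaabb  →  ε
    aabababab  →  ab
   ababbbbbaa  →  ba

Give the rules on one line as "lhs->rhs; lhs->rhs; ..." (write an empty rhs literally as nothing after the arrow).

aa->b; aab->aa; bab->bb; bbb->

  | bbbaabbb => aabbb => aabb => aab => aa => b
  | babbabbb => bbbabbb => abbb => a
  | aabba => aaba => aaa => ba
  | aabbbaabab => aabbaabab => aabaabab => aaaabab => baabab => baaab => bbab => bbb => ε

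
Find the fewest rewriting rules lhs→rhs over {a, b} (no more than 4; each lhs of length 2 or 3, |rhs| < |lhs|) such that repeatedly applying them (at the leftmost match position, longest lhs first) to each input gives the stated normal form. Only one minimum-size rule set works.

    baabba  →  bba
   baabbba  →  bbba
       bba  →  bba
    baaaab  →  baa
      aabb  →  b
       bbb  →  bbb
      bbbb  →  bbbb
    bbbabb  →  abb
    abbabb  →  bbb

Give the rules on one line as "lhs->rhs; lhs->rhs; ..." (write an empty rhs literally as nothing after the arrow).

aab->; aba->b; bab->ab

  | baabba => bba
  | baabbba => bbba
  | bba
  | baaaab => baa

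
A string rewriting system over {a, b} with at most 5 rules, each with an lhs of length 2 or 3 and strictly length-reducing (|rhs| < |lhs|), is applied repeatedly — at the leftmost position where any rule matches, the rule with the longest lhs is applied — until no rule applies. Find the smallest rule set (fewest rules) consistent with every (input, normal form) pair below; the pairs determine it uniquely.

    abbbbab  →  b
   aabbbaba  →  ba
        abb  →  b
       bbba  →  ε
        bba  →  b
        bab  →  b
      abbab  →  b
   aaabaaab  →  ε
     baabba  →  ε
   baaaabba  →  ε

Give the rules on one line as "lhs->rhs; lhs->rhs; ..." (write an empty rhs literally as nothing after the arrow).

  | abbbbab => bbbab => aab => b
  | aabbbaba => bbbaba => aaba => ba
  | abb => b
  | bbba => aa => ε

aa->; ab->; bba->b; bbb->a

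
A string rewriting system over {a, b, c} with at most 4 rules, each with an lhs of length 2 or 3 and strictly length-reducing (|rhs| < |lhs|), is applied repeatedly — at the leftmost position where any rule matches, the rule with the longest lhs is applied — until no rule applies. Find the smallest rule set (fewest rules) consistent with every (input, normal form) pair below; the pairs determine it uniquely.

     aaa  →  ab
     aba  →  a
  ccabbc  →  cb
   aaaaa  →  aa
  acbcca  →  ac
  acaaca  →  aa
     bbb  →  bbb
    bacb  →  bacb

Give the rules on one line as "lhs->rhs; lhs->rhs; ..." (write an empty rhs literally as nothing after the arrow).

aaa->ab; aba->a; bc->; ca->

  | aaa => ab
  | aba => a
  | ccabbc => cbbc => cb
  | aaaaa => abaa => aa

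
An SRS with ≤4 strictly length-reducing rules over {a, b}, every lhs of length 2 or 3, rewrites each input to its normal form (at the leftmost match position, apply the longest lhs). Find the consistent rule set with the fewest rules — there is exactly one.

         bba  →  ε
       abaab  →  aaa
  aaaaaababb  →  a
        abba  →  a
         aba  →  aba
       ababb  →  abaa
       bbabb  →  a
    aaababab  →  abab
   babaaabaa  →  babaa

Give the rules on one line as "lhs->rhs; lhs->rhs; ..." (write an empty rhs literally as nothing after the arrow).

  | bba => ε
  | abaab => abbb => aaa
  | aaaaaababb => aaaabbabb => aabbbabb => bbbbabb => aababb => bbabb => bb => a
  | abba => a

aab->bb; bb->a; bba->; bbb->aa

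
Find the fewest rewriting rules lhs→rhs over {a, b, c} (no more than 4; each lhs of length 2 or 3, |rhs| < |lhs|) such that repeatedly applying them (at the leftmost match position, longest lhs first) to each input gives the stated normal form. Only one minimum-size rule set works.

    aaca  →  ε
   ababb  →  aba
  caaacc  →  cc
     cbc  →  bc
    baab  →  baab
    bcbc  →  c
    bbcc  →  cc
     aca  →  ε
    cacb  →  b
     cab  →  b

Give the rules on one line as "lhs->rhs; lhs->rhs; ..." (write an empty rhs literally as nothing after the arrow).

  | aaca => aca => ca => ε
  | ababb => aba
  | caaacc => aacc => acc => cc
  | cbc => bc

ac->c; bb->; ca->; cb->b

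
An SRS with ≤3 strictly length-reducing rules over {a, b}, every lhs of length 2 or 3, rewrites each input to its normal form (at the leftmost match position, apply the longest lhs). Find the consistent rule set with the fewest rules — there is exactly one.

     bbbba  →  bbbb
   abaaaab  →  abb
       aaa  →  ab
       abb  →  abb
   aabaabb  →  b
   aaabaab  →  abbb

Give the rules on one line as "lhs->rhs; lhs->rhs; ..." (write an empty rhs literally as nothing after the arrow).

  | bbbba => bbbb
  | abaaaab => abaaab => abaab => abab => abb
  | aaa => ab
  | abb

aaa->ab; aab->; ba->b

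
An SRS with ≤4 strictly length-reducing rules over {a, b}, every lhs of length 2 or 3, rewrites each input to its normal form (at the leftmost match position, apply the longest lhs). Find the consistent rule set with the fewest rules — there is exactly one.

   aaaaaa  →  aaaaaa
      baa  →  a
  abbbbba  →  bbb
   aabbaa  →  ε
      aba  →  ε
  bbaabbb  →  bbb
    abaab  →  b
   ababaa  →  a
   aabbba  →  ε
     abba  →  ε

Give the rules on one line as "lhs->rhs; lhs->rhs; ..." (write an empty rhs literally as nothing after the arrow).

  | aaaaaa
  | baa => a
  | abbbbba => bbbba => bbb
  | aabbaa => abaa => aba => ab => ε

ab->; aba->ab; ba->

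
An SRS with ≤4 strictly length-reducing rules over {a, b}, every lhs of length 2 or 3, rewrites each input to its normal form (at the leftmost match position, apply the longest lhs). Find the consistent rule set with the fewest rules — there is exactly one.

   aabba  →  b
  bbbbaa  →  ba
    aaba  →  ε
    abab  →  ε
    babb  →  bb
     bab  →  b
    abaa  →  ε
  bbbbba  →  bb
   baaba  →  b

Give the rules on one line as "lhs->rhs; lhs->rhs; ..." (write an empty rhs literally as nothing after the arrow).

aa->; aab->bb; ab->; bba->ab

  | aabba => bbba => bab => b
  | bbbbaa => bbaba => abba => ba
  | aaba => bba => ab => ε
  | abab => ab => ε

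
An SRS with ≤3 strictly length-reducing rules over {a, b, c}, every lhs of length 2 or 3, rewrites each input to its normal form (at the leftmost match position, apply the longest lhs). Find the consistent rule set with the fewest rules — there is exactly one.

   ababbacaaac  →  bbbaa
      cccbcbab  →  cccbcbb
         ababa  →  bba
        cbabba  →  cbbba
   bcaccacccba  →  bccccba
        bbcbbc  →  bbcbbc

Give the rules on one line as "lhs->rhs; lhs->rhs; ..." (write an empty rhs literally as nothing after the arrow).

ab->b; ac->

  | ababbacaaac => babbacaaac => bbbacaaac => bbbaaac => bbbaa
  | cccbcbab => cccbcbb
  | ababa => baba => bba
  | cbabba => cbbba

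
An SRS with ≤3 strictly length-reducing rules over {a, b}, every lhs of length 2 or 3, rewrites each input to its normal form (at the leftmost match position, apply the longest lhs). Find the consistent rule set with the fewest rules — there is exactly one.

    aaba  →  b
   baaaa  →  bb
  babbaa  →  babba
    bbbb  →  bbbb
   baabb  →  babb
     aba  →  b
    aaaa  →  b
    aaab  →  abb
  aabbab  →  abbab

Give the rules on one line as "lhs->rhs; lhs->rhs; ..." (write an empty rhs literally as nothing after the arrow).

aa->a; aaa->ab; aba->b

  | aaba => aba => b
  | baaaa => baba => bb
  | babbaa => babba
  | bbbb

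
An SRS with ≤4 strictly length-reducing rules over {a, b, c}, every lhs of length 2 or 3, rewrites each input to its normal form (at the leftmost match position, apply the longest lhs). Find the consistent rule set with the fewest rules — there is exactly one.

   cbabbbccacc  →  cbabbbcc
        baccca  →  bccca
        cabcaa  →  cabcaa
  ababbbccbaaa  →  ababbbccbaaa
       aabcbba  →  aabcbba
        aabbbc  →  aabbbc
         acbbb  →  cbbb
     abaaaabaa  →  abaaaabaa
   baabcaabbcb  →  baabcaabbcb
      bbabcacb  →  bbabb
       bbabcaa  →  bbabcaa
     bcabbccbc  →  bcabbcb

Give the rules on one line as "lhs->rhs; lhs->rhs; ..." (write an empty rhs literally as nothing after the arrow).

  | cbabbbccacc => cbabbbcc
  | baccca => bccca
  | cabcaa
  | ababbbccbaaa

ac->c; cac->; cbc->b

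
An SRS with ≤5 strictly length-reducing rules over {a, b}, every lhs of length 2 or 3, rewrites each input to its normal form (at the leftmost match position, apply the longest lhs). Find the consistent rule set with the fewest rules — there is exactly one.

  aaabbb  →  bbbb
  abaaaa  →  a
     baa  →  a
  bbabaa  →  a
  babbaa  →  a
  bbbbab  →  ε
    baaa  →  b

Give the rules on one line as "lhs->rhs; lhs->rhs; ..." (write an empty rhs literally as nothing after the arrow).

  | aaabbb => bbbb
  | abaaaa => aaaa => ba => a
  | baa => aa => a
  | bbabaa => babaa => abaa => aa => a

aa->a; aaa->b; ab->; ba->a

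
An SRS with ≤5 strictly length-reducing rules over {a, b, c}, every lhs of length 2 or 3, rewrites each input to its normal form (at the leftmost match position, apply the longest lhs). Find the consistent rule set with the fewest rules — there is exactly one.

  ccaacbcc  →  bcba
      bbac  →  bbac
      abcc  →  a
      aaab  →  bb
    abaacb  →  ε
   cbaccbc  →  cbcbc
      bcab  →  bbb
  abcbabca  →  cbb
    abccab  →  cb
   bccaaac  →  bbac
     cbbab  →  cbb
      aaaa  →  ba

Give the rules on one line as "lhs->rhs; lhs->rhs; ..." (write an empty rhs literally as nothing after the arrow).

  | ccaacbcc => aaacbcc => cacbcc => bcbcc => bcba
  | bbac
  | abcc => cc => a
  | aaab => cab => bb

aa->c; ab->; ca->b; cc->a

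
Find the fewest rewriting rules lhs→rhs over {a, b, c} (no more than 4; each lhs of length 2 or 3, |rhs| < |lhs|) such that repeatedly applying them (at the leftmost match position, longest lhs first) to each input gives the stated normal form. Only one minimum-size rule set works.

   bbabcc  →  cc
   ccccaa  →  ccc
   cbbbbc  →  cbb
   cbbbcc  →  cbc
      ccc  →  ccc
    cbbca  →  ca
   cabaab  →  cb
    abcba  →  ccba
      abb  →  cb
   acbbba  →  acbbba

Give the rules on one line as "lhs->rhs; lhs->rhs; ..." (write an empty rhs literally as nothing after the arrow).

ab->c; bbc->; caa->

  | bbabcc => bbccc => cc
  | ccccaa => ccc
  | cbbbbc => cbb
  | cbbbcc => cbc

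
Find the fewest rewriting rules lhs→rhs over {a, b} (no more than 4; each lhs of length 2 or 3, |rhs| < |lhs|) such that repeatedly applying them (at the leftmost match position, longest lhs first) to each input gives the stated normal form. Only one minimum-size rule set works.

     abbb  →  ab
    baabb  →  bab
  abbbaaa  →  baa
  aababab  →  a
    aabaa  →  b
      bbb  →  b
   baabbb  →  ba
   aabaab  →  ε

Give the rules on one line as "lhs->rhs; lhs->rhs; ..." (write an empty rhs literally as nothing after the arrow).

aaa->b; aab->a; aba->b; bb->

  | abbb => ab
  | baabb => bab
  | abbbaaa => abaaa => baa
  | aababab => aabab => aab => a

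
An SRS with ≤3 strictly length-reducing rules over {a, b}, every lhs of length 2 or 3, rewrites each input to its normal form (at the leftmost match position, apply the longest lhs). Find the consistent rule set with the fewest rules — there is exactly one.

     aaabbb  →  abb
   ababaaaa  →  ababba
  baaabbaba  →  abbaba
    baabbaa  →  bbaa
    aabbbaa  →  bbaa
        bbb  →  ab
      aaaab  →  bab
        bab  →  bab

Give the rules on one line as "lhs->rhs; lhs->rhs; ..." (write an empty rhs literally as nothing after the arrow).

  | aaabbb => bbbb => abb
  | ababaaaa => ababba
  | baaabbaba => bbbbaba => abbaba
  | baabbaa => bbaa

aaa->b; aab->; bbb->ab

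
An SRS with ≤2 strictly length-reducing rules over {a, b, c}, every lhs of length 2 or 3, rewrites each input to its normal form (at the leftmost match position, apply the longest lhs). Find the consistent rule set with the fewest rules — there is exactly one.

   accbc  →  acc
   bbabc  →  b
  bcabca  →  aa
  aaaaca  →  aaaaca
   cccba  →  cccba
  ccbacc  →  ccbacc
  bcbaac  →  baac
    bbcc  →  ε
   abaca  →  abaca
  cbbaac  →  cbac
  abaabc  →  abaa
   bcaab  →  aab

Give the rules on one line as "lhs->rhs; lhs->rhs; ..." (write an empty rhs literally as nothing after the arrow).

  | accbc => acc
  | bbabc => bbc => b
  | bcabca => abca => aa
  | aaaaca

bba->b; bc->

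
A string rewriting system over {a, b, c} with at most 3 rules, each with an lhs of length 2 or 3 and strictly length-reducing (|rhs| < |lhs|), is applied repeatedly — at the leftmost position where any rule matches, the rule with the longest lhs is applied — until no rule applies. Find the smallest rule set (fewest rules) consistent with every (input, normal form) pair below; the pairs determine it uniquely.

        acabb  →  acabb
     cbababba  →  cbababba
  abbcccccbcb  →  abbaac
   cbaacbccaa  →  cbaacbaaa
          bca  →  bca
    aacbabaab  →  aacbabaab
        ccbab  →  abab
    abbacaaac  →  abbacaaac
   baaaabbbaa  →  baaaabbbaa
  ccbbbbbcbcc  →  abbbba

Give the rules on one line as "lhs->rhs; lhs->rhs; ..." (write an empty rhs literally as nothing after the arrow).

  | acabb
  | cbababba
  | abbcccccbcb => abbacccbcb => abbaacbcb => abbaac
  | cbaacbccaa => cbaacbaaa

bcb->; cc->a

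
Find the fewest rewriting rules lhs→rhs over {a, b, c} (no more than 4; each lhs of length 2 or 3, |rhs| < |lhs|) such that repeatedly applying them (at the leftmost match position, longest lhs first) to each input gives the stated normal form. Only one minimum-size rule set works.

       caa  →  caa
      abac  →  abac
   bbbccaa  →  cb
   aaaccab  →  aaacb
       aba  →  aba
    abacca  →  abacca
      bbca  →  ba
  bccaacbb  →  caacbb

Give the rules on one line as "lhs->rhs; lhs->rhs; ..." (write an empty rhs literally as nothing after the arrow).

  | caa
  | abac
  | bbbccaa => bbcaa => baa => cb
  | aaaccab => aaacb

baa->cb; bc->; cab->b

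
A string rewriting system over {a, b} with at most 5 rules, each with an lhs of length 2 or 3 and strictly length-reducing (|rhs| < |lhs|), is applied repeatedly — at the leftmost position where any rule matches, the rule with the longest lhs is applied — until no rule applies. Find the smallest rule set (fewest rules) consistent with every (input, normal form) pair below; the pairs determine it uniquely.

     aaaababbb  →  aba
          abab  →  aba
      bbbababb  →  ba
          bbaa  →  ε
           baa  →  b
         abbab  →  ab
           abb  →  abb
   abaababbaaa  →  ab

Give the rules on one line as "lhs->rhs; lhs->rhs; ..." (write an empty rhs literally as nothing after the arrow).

  | aaaababbb => aababbb => ababbb => ababb => abab => aba
  | abab => aba
  | bbbababb => bababb => baabb => babb => bab => ba
  | bbaa => aa => ε

aa->; aab->ab; bab->ba; bba->a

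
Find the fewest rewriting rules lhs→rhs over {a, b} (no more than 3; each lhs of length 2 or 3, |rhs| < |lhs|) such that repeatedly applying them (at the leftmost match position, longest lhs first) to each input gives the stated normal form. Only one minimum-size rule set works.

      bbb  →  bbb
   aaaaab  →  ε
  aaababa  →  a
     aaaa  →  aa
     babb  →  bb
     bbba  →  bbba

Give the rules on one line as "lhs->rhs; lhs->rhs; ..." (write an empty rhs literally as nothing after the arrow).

aaa->a; ab->

  | bbb
  | aaaaab => aaab => ab => ε
  | aaababa => ababa => aba => a
  | aaaa => aa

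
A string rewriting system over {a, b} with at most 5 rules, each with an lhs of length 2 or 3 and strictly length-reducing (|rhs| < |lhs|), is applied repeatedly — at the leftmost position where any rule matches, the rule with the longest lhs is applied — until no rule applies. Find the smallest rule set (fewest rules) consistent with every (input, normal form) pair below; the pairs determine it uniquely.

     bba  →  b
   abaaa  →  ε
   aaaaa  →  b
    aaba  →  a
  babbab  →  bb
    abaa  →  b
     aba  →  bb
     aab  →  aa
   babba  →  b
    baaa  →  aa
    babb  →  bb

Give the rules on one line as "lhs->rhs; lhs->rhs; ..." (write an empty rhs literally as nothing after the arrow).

  | bba => b
  | abaaa => bbaa => ba => ε
  | aaaaa => abaa => bba => b
  | aaba => abb => ab => a

aaa->ab; ab->a; aba->bb; ba->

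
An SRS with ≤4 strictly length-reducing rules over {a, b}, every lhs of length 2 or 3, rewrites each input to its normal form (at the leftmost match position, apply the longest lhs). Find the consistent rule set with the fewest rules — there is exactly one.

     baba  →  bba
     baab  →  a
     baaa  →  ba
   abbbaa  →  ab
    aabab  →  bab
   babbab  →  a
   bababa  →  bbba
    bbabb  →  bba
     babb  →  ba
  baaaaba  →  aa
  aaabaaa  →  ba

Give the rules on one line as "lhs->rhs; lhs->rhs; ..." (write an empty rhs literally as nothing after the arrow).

  | baba => bba
  | baab => abb => a
  | baaa => aba => ba
  | abbbaa => abaa => baa => ab

aba->ba; abb->a; baa->ab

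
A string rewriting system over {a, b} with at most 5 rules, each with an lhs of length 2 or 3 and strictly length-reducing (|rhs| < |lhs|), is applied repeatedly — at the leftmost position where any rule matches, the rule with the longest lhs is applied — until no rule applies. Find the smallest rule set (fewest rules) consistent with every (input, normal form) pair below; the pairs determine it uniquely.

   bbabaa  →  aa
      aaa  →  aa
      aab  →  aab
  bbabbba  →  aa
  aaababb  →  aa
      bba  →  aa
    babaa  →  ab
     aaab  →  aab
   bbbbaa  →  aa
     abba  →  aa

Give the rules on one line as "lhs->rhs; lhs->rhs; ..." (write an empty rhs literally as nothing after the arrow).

aaa->aa; aba->a; baa->ab; bb->a

  | bbabaa => aabaa => aaa => aa
  | aaa => aa
  | aab
  | bbabbba => aabbba => aaaba => aaba => aa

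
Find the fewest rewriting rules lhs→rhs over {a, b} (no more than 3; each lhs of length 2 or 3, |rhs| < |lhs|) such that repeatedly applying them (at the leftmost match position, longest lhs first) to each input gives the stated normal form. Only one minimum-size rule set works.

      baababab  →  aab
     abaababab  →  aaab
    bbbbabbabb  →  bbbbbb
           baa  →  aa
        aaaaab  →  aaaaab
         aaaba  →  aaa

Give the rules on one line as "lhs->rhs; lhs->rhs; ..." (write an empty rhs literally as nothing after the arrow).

ba->; baa->aa

  | baababab => aababab => aabab => aab
  | abaababab => aaababab => aaabab => aaab
  | bbbbabbabb => bbbbbabb => bbbbbb
  | baa => aa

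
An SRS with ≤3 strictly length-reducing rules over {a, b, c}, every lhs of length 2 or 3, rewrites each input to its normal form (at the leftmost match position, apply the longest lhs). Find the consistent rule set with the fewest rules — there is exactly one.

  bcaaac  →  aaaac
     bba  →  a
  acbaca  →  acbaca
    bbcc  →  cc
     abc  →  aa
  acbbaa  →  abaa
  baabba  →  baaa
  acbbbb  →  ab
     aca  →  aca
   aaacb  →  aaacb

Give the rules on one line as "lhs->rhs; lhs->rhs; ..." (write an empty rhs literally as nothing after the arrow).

  | bcaaac => aaaac
  | bba => a
  | acbaca
  | bbcc => cc

bb->; bc->a; cbb->b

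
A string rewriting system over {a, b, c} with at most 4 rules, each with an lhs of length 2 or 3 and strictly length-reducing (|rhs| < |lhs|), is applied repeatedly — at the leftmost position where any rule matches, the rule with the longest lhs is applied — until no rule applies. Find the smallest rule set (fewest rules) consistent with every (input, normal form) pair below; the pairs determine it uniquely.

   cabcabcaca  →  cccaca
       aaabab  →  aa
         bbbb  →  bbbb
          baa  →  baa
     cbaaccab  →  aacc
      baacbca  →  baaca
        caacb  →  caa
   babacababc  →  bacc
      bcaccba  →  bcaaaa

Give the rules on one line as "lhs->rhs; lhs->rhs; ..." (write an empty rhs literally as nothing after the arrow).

  | cabcabcaca => ccabcaca => cccaca
  | aaabab => aaab => aa
  | bbbb
  | baa

ab->; cb->; ccb->aa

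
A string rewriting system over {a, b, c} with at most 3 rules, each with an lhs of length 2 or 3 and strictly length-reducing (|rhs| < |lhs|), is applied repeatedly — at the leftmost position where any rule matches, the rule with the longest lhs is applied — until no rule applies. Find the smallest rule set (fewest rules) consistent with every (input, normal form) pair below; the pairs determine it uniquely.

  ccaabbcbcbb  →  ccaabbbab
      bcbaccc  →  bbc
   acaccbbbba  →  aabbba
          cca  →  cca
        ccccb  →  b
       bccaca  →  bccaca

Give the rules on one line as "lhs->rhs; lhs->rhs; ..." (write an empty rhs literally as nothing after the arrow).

acc->; cb->b; cbb->ab

  | ccaabbcbcbb => ccaabbbcbb => ccaabbbab
  | bcbaccc => bbaccc => bbc
  | acaccbbbba => acbbbba => aabbba
  | cca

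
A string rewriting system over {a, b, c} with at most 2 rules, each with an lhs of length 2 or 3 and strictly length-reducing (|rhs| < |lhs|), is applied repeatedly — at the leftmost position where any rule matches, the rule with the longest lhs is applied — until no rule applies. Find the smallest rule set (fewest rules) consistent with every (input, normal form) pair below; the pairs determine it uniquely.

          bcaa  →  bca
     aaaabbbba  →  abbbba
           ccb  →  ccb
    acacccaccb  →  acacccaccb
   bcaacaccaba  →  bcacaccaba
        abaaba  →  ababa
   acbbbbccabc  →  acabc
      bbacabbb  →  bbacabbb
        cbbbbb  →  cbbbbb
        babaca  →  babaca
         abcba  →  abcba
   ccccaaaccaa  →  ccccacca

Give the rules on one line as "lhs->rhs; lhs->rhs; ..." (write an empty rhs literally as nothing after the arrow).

  | bcaa => bca
  | aaaabbbba => aaabbbba => aabbbba => abbbba
  | ccb
  | acacccaccb

aa->a; bbc->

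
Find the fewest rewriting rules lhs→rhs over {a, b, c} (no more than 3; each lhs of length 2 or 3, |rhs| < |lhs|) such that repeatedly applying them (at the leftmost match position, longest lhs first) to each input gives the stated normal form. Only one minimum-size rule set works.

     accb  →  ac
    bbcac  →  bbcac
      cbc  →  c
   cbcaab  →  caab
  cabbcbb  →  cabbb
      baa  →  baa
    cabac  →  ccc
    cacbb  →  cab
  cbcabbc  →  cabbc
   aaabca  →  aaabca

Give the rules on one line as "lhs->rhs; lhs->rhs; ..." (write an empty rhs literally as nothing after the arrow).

aba->c; cb->

  | accb => ac
  | bbcac
  | cbc => c
  | cbcaab => caab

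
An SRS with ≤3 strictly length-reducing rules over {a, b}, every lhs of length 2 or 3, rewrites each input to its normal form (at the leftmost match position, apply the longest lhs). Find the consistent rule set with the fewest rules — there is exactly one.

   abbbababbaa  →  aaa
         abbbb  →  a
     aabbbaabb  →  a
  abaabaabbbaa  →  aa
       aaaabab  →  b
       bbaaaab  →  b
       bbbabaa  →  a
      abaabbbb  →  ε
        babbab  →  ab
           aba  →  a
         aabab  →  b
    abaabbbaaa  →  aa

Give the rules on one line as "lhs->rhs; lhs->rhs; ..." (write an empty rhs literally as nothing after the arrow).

  | abbbababbaa => abababbaa => ababbaa => abbaa => aaa
  | abbbb => abb => a
  | aabbbaabb => bbbaabb => baabb => abb => a
  | abaabaabbbaa => aabaabbbaa => baabbbaa => abbbaa => abaa => aa

aab->b; ba->; bb->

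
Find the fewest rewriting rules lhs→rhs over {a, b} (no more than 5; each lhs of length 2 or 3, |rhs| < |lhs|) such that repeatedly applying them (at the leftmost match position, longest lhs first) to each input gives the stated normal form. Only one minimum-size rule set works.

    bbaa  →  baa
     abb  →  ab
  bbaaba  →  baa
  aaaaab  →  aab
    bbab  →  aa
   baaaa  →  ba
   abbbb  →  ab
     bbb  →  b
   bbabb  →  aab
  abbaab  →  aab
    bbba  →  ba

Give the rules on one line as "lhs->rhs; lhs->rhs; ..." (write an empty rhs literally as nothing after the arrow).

aaa->; aba->a; bab->aa; bb->b

  | bbaa => baa
  | abb => ab
  | bbaaba => baaba => baa
  | aaaaab => aab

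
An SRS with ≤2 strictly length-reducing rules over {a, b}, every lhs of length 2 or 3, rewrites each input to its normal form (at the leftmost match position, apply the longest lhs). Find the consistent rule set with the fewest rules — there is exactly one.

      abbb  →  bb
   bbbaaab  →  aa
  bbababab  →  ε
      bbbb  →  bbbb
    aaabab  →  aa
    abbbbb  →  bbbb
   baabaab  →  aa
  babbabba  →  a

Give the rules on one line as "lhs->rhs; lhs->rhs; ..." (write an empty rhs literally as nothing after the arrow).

  | abbb => bb
  | bbbaaab => bbaaab => baaab => aaab => aa
  | bbababab => bababab => ababab => abab => ab => ε
  | bbbb

ab->; ba->a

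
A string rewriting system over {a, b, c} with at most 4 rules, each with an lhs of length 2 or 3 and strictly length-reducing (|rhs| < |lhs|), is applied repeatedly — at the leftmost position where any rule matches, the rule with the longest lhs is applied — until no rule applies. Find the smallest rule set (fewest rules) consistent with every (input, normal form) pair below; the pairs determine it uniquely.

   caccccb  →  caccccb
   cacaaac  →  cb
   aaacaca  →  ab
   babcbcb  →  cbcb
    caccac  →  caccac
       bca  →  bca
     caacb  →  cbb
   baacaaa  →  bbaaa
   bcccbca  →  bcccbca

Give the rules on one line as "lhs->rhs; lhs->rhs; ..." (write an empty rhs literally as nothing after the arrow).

  | caccccb
  | cacaaac => caac => cb
  | aaacaca => abaca => ab
  | babcbcb => cbcb

aac->b; aca->; bab->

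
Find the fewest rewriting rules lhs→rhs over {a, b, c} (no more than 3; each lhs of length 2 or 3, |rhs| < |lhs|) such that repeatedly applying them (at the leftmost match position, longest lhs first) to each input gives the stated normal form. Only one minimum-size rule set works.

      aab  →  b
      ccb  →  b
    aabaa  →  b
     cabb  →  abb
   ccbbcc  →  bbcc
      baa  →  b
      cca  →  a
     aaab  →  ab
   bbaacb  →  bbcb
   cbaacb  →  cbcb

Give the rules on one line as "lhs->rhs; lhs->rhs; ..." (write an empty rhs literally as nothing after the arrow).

aa->; ca->a; ccb->b

  | aab => b
  | ccb => b
  | aabaa => baa => b
  | cabb => abb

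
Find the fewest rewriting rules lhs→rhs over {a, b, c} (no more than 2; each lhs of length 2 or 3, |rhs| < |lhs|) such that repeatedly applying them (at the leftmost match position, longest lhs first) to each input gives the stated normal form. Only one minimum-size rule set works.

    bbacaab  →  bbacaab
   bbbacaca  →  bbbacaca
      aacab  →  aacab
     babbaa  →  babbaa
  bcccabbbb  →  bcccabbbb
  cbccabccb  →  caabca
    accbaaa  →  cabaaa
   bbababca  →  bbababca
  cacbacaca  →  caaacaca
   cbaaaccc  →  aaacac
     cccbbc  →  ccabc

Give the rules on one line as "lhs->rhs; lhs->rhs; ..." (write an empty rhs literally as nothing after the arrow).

  | bbacaab
  | bbbacaca
  | aacab
  | babbaa

acc->ca; cb->a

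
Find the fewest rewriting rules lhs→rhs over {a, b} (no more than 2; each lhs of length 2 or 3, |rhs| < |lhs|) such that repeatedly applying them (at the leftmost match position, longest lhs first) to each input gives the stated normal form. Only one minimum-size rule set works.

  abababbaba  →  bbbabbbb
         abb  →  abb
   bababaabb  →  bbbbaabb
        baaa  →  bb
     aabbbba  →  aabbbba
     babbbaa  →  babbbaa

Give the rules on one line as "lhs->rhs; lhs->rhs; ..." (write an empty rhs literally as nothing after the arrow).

  | abababbaba => bbbabbaba => bbbabbbb
  | abb
  | bababaabb => bbbbaabb
  | baaa => bb

aaa->b; aba->bb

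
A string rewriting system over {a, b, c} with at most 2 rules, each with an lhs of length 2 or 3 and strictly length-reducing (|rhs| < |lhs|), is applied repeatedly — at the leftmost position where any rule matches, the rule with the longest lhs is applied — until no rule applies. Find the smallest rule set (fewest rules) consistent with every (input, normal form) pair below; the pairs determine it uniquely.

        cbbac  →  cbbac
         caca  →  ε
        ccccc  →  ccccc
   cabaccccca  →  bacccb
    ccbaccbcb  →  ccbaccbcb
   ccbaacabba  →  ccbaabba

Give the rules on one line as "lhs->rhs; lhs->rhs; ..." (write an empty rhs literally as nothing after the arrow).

  | cbbac
  | caca => ca => ε
  | ccccc
  | cabaccccca => baccccca => bacccb

ca->; cca->b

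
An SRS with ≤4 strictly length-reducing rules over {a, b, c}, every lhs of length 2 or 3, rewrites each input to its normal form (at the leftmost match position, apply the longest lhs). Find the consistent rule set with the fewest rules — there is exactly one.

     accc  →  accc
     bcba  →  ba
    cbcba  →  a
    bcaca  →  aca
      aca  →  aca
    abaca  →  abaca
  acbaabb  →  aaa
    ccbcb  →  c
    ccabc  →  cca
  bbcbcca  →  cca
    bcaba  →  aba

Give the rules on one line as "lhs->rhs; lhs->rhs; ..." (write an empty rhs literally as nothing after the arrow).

  | accc
  | bcba => ba
  | cbcba => cba => a
  | bcaca => aca

bb->; bc->; cb->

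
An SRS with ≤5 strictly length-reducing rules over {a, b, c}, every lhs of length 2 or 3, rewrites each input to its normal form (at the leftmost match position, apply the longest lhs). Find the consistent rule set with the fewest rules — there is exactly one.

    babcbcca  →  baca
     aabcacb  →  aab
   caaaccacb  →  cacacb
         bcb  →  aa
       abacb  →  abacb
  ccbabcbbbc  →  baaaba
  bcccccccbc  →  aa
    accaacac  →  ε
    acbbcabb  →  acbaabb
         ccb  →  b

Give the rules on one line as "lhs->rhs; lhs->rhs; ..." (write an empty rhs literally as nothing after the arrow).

  | babcbcca => baaacca => baca
  | aabcacb => aaaacb => aab
  | caaaccacb => cacacb
  | bcb => aa

aac->; bc->a; bcb->aa; cc->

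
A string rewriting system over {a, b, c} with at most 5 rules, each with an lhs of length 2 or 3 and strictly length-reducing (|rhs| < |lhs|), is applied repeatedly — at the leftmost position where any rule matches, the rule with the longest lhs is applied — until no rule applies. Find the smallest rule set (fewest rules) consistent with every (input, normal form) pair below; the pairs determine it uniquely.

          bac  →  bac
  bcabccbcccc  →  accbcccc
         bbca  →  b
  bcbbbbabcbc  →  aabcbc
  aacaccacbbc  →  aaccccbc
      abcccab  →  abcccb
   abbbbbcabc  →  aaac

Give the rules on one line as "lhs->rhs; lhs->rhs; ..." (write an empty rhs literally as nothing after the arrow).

bb->b; bbb->a; bca->bb; ca->c

  | bac
  | bcabccbcccc => bbbccbcccc => accbcccc
  | bbca => bca => bb => b
  | bcbbbbabcbc => bcababcbc => bbbabcbc => aabcbc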